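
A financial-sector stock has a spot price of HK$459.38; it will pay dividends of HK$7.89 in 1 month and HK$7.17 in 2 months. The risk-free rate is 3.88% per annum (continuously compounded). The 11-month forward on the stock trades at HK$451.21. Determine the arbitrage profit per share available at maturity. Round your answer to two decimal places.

PV(dividends) I = 7.89·e^(−0.0388·1/12) + 7.17·e^(−0.0388·2/12) = 14.9883
Fair forward F* = (S − I)·e^(rT) = (459.38 − 14.9883)·e^0.035567 = 444.3917 × 1.036207 = 460.4818
Market HK$451.21 < fair 460.4818: forward underpriced → reverse cash-and-carry (short the stock, invest proceeds at r, pay the dividends, go long the forward).
Profit at T = |F_mkt − F*| = |451.21 − 460.4818| = HK$9.27 per share

HK$9.27 per share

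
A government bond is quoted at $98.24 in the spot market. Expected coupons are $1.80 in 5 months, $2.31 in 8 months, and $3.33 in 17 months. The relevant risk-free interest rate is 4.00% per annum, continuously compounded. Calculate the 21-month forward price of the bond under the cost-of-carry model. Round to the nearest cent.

$97.68

PV(coupons) I = 1.80·e^(−0.0400·5/12) + 2.31·e^(−0.0400·8/12) + 3.33·e^(−0.0400·17/12)
I = 1.7702 + 2.2492 + 3.1465 = 7.1659
F = (S − I)·e^(rT) = (98.24 − 7.1659) · e^(0.0400·21/12)
= 91.0741 · e^0.070000 = 91.0741 × 1.072508 = $97.68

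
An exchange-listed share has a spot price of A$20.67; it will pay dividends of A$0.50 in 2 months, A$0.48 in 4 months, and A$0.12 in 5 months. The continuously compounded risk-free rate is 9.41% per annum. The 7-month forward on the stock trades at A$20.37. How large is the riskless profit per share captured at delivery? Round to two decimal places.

PV(dividends) I = 0.50·e^(−0.0941·2/12) + 0.48·e^(−0.0941·4/12) + 0.12·e^(−0.0941·5/12) = 1.0728
Fair forward F* = (S − I)·e^(rT) = (20.67 − 1.0728)·e^0.054892 = 19.5972 × 1.056427 = 20.7030
Market A$20.37 < fair 20.7030: forward underpriced → reverse cash-and-carry (short the stock, invest proceeds at r, pay the dividends, go long the forward).
Profit at T = |F_mkt − F*| = |20.37 − 20.7030| = A$0.33 per share

A$0.33 per share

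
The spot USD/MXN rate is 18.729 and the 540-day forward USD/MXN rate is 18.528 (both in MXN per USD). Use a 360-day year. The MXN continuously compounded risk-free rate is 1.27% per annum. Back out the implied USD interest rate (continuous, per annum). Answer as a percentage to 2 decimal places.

1.99%

F = S·e^((r_MXN − r_USD)T) ⇒ r_USD = r_MXN − ln(F/S)/T
ln(18.528/18.729) = -0.010790; /(540/360) = -0.007193
r_USD = 0.0127 + 0.007193 = 0.019893
r_USD = 1.99%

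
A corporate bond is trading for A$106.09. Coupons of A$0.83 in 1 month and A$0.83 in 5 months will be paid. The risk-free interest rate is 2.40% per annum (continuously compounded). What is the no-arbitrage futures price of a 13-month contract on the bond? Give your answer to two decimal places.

A$107.19

PV(coupons) I = 0.83·e^(−0.0240·1/12) + 0.83·e^(−0.0240·5/12)
I = 0.8283 + 0.8217 = 1.6500
F = (S − I)·e^(rT) = (106.09 − 1.6500) · e^(0.0240·13/12)
= 104.4400 · e^0.026000 = 104.4400 × 1.026341 = A$107.19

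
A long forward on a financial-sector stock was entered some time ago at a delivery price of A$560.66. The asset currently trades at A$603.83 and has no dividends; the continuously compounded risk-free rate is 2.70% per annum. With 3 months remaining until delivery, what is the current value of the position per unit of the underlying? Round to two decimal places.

Current fair forward for the remaining 3 months: F = S·e^(r·T), r = 0.0270
F = 603.83 · e^(0.0270 × 3/12) = 603.83 × 1.006773 = 607.9197
Value of long forward = (F − K)·e^(−rT) = (607.9197 − 560.66) · e^(−0.0270·3/12)
= 47.2597 × 0.993273 = 46.94

A$46.94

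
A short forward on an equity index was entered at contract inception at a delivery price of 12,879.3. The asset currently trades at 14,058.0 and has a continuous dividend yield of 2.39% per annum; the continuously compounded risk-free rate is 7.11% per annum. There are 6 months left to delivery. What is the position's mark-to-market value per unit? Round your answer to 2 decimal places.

Current fair forward for the remaining 6 months: F = S·e^((r − q)·T), (r − q) = 0.0711 − 0.0239 = 0.0472
F = 14058.0 · e^(0.0472 × 6/12) = 14058.0 × 1.02388068 = 14393.7146
Value of long forward = (F − K)·e^(−rT) = (14393.7146 − 12879.3) · e^(−0.0711·6/12)
= 1514.4146 × 0.96507448 = 1461.52
Short position value = −(long value) = -1461.52

-1461.52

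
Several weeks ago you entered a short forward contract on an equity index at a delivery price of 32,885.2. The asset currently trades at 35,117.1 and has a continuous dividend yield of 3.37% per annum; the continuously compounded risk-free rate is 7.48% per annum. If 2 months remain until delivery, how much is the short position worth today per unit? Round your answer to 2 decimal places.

-2442.64

Current fair forward for the remaining 2 months: F = S·e^((r − q)·T), (r − q) = 0.0748 − 0.0337 = 0.0411
F = 35117.1 · e^(0.0411 × 2/12) = 35117.1 × 1.00687351 = 35358.4777
Value of long forward = (F − K)·e^(−rT) = (35358.4777 − 32885.2) · e^(−0.0748·2/12)
= 2473.2777 × 0.98761072 = 2442.64
Short position value = −(long value) = -2442.64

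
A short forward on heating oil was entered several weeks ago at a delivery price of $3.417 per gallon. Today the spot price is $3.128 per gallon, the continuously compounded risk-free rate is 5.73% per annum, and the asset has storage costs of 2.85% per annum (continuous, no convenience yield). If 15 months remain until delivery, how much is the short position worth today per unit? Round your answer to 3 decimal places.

Current fair forward for the remaining 15 months: F = S·e^((r + u)·T), (r + u) = 0.0573 + 0.0285 = 0.0858
F = 3.128 · e^(0.0858 × 15/12) = 3.128 × 1.113213 = 3.4821
Value of long forward = (F − K)·e^(−rT) = (3.4821 − 3.417) · e^(−0.0573·15/12)
= 0.0651 × 0.930880 = 0.061
Short position value = −(long value) = -$0.061

-$0.061 per gallon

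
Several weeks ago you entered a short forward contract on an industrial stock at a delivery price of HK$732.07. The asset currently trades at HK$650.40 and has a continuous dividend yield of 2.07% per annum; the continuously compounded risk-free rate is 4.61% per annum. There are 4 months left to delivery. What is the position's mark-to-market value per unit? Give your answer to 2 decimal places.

HK$74.98

Current fair forward for the remaining 4 months: F = S·e^((r − q)·T), (r − q) = 0.0461 − 0.0207 = 0.0254
F = 650.40 · e^(0.0254 × 4/12) = 650.40 × 1.008503 = 655.9304
Value of long forward = (F − K)·e^(−rT) = (655.9304 − 732.07) · e^(−0.0461·4/12)
= -76.1396 × 0.984751 = -74.98
Short position value = −(long value) = HK$74.98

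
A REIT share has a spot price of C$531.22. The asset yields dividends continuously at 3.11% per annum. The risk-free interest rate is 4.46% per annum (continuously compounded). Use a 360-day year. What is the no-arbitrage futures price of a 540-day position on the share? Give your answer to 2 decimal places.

C$542.09

F = S·e^((r − q)T) = 531.22 · e^((0.0446 − 0.0311) × 540/360)
= 531.22 · e^0.020250 = 531.22 × 1.020456
F = C$542.09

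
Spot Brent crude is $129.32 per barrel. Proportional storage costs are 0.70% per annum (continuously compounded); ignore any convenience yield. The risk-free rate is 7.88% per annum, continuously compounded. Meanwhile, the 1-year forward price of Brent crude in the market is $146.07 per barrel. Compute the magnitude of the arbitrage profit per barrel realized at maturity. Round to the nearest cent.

$5.16 per barrel

Fair forward: F* = S·e^(carry·T), with carry = (r + u) = 0.0788 + 0.0070 = 0.0858
F* = 129.32 · e^(0.0858 × 12/12) = 129.32 · e^0.085800 = 129.32 × 1.089588 = $140.9055
Market $146.07 > fair $140.9055: forward overpriced → cash-and-carry (buy spot, short the forward).
At maturity, profit = |F_mkt − F*| = |146.07 − 140.9055| = $5.16 per barrel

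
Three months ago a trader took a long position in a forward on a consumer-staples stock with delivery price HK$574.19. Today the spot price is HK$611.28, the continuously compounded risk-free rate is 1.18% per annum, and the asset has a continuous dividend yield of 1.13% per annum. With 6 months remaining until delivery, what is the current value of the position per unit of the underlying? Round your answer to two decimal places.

Current fair forward for the remaining 6 months: F = S·e^((r − q)·T), (r − q) = 0.0118 − 0.0113 = 0.0005
F = 611.28 · e^(0.0005 × 6/12) = 611.28 × 1.000250 = 611.4328
Value of long forward = (F − K)·e^(−rT) = (611.4328 − 574.19) · e^(−0.0118·6/12)
= 37.2428 × 0.994117 = 37.02

HK$37.02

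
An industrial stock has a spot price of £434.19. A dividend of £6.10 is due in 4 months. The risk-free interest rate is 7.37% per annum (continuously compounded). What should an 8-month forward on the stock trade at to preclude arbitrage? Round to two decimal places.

£449.80

PV(dividends) I = 6.10·e^(−0.0737·4/12)
I = 5.9520
F = (S − I)·e^(rT) = (434.19 − 5.9520) · e^(0.0737·8/12)
= 428.2380 · e^0.049133 = 428.2380 × 1.050360 = £449.80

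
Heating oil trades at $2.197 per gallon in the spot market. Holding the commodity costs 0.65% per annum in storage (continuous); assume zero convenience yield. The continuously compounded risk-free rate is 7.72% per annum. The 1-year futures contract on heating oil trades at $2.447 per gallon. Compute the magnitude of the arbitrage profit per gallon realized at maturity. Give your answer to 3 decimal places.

$0.058 per gallon

Fair futures: F* = S·e^(carry·T), with carry = (r + u) = 0.0772 + 0.0065 = 0.0837
F* = 2.197 · e^(0.0837 × 1) = 2.197 · e^0.083700 = 2.197 × 1.087303 = $2.3888
Market $2.447 > fair $2.3888: forward overpriced → cash-and-carry (buy spot, short the forward).
At maturity, profit = |F_mkt − F*| = |2.447 − 2.3888| = $0.058 per gallon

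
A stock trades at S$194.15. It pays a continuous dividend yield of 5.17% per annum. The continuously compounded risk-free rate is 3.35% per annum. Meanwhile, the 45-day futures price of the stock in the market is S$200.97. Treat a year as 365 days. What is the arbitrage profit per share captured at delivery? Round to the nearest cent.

Fair futures: F* = S·e^(carry·T), with carry = (r − q) = 0.0335 − 0.0517 = -0.0182
F* = 194.15 · e^(-0.0182 × 45/365) = 194.15 · e^-0.002244 = 194.15 × 0.997759 = S$193.7149
Market S$200.97 > fair S$193.7149: forward overpriced → cash-and-carry (buy spot, short the forward).
At maturity, profit = |F_mkt − F*| = |200.97 − 193.7149| = S$7.26 per share

S$7.26 per share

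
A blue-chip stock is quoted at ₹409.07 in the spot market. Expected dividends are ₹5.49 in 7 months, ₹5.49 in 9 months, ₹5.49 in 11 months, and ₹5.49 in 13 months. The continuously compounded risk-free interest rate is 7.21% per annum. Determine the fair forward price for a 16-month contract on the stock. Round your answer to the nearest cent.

PV(dividends) I = 5.49·e^(−0.0721·7/12) + 5.49·e^(−0.0721·9/12) + 5.49·e^(−0.0721·11/12) + 5.49·e^(−0.0721·13/12)
I = 5.2639 + 5.2010 + 5.1389 + 5.0775 = 20.6813
F = (S − I)·e^(rT) = (409.07 − 20.6813) · e^(0.0721·16/12)
= 388.3887 · e^0.096133 = 388.3887 × 1.100905 = ₹427.58

₹427.58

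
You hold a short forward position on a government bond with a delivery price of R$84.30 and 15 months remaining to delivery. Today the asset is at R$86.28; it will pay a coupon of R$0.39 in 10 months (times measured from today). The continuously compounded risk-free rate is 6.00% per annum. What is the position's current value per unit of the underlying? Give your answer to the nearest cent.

-R$7.70

PV(remaining coupons) I = 0.39·e^(−0.0600·10/12) = 0.3710
Current forward F = (S − I)·e^(rT) = (86.28 − 0.3710)·e^(0.0600·15/12) = 85.9090 × 1.077884 = 92.5999
Value (long) = (F − K)·e^(−rT) = (92.5999 − 84.30) × 0.927743 = 7.7002
Short position value = −(long value) = -R$7.70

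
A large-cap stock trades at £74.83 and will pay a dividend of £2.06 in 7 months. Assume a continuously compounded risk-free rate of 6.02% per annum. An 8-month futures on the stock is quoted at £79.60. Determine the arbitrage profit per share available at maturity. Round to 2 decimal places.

PV(dividends) I = 2.06·e^(−0.0602·7/12) = 1.9889
Fair futures F* = (S − I)·e^(rT) = (74.83 − 1.9889)·e^0.040133 = 72.8411 × 1.040949 = 75.8239
Market £79.60 > fair 75.8239: forward overpriced → cash-and-carry (borrow at r, buy the stock and collect the dividends, short the forward).
Profit at T = |F_mkt − F*| = |79.60 − 75.8239| = £3.78 per share

£3.78 per share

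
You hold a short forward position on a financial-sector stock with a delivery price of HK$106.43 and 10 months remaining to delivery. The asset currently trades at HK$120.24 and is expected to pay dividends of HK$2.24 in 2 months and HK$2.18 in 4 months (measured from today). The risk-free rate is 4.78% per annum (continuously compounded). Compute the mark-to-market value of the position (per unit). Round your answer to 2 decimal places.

-HK$13.60

PV(remaining dividends) I = 2.24·e^(−0.0478·2/12) + 2.18·e^(−0.0478·4/12) = 4.3678
Current forward F = (S − I)·e^(rT) = (120.24 − 4.3678)·e^(0.0478·10/12) = 115.8722 × 1.040637 = 120.5809
Value (long) = (F − K)·e^(−rT) = (120.5809 − 106.43) × 0.960950 = 13.5983
Short position value = −(long value) = -HK$13.60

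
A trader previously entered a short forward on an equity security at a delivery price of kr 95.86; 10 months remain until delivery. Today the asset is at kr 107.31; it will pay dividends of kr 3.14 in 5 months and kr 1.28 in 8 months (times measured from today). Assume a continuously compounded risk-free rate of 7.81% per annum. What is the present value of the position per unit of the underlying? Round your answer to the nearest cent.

PV(remaining dividends) I = 3.14·e^(−0.0781·5/12) + 1.28·e^(−0.0781·8/12) = 4.2545
Current forward F = (S − I)·e^(rT) = (107.31 − 4.2545)·e^(0.0781·10/12) = 103.0555 × 1.067248 = 109.9858
Value (long) = (F − K)·e^(−rT) = (109.9858 − 95.86) × 0.936989 = 13.2357
Short position value = −(long value) = -kr 13.24

-kr 13.24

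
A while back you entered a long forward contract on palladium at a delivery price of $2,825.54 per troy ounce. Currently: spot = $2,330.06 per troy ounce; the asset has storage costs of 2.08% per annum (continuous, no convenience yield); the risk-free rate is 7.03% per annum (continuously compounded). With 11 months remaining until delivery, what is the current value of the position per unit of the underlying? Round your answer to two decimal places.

Current fair forward for the remaining 11 months: F = S·e^((r + u)·T), (r + u) = 0.0703 + 0.0208 = 0.0911
F = 2330.06 · e^(0.0911 × 11/12) = 2330.06 × 1.08709427 = 2532.9949
Value of long forward = (F − K)·e^(−rT) = (2532.9949 − 2825.54) · e^(−0.0703·11/12)
= -292.5451 × 0.93759081 = -274.29

-$274.29 per troy ounce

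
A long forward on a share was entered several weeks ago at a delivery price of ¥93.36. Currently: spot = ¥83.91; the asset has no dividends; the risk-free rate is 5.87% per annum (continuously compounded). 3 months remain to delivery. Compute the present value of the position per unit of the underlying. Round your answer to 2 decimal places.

-¥8.09

Current fair forward for the remaining 3 months: F = S·e^(r·T), r = 0.0587
F = 83.91 · e^(0.0587 × 3/12) = 83.91 × 1.014783 = 85.1504
Value of long forward = (F − K)·e^(−rT) = (85.1504 − 93.36) · e^(−0.0587·3/12)
= -8.2096 × 0.985432 = -8.09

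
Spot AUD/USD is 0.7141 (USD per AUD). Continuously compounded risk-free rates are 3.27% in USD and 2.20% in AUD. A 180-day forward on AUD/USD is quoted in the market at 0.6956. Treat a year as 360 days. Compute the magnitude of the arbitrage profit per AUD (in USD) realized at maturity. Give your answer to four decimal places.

0.0223 per AUD (in USD)

Fair forward: F* = S·e^(carry·T), with carry = (r_USD − r_AUD) = 0.0327 − 0.0220 = 0.0107
F* = 0.7141 · e^(0.0107 × 180/360) = 0.7141 · e^0.005350 = 0.7141 × 1.005364 = 0.7179
Market 0.6956 < fair 0.7179: forward underpriced → reverse cash-and-carry (short spot, go long the forward).
At maturity, profit = |F_mkt − F*| = |0.6956 − 0.7179| = 0.0223 per AUD (in USD)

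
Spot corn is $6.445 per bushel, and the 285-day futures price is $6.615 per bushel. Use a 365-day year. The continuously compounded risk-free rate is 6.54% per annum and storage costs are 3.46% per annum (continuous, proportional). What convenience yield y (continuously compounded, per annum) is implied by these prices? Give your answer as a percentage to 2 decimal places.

F = S·e^((r+u−y)T) ⇒ (r+u−y) = ln(F/S)/T
ln(6.615/6.445) = 0.026035; /T ⇒ 0.033343
y = r + u − ln(F/S)/T = 0.0654 + 0.0346 − 0.033343 = 0.066657
y = 6.67%

6.67%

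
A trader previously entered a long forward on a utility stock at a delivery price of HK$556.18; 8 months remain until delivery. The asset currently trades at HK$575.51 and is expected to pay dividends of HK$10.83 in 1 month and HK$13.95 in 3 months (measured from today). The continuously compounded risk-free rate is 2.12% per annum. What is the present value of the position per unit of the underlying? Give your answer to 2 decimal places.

HK$2.45

PV(remaining dividends) I = 10.83·e^(−0.0212·1/12) + 13.95·e^(−0.0212·3/12) = 24.6871
Current forward F = (S − I)·e^(rT) = (575.51 − 24.6871)·e^(0.0212·8/12) = 550.8229 × 1.014234 = 558.6633
Value (long) = (F − K)·e^(−rT) = (558.6633 − 556.18) × 0.985966 = 2.4484
Value = HK$2.45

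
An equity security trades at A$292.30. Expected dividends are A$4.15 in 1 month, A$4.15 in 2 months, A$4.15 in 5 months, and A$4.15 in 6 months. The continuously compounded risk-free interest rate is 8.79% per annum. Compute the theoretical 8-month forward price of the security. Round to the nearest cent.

PV(dividends) I = 4.15·e^(−0.0879·1/12) + 4.15·e^(−0.0879·2/12) + 4.15·e^(−0.0879·5/12) + 4.15·e^(−0.0879·6/12)
I = 4.1197 + 4.0896 + 4.0008 + 3.9716 = 16.1817
F = (S − I)·e^(rT) = (292.30 − 16.1817) · e^(0.0879·8/12)
= 276.1183 · e^0.058600 = 276.1183 × 1.060351 = A$292.78

A$292.78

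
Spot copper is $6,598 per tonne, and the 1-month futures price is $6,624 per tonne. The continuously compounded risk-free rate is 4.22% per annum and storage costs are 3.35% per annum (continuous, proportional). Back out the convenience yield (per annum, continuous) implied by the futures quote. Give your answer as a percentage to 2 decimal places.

F = S·e^((r+u−y)T) ⇒ (r+u−y) = ln(F/S)/T
ln(6624/6598) = 0.003933; /T ⇒ 0.047196
y = r + u − ln(F/S)/T = 0.0422 + 0.0335 − 0.047196 = 0.028504
y = 2.85%

2.85%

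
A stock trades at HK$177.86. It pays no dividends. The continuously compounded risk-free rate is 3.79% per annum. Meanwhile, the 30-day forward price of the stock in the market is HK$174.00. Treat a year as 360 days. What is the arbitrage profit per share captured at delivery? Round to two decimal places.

Fair forward: F* = S·e^(carry·T), with carry = r = 0.0379
F* = 177.86 · e^(0.0379 × 30/360) = 177.86 · e^0.003158 = 177.86 × 1.003163 = HK$178.4226
Market HK$174.00 < fair HK$178.4226: forward underpriced → reverse cash-and-carry (short spot, go long the forward).
At maturity, profit = |F_mkt − F*| = |174.00 − 178.4226| = HK$4.42 per share

HK$4.42 per share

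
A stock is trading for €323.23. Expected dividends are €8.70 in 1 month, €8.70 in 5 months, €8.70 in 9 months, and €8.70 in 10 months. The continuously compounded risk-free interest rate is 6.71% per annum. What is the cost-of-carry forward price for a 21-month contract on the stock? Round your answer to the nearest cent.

PV(dividends) I = 8.70·e^(−0.0671·1/12) + 8.70·e^(−0.0671·5/12) + 8.70·e^(−0.0671·9/12) + 8.70·e^(−0.0671·10/12)
I = 8.6515 + 8.4601 + 8.2730 + 8.2269 = 33.6115
F = (S − I)·e^(rT) = (323.23 − 33.6115) · e^(0.0671·21/12)
= 289.6185 · e^0.117425 = 289.6185 × 1.124597 = €325.70

€325.70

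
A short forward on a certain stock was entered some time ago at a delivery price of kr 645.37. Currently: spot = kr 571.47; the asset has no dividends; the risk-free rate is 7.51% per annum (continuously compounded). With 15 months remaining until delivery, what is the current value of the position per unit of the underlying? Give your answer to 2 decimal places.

kr 16.07

Current fair forward for the remaining 15 months: F = S·e^(r·T), r = 0.0751
F = 571.47 · e^(0.0751 × 15/12) = 571.47 × 1.098422 = 627.7152
Value of long forward = (F − K)·e^(−rT) = (627.7152 − 645.37) · e^(−0.0751·15/12)
= -17.6548 × 0.910397 = -16.07
Short position value = −(long value) = kr 16.07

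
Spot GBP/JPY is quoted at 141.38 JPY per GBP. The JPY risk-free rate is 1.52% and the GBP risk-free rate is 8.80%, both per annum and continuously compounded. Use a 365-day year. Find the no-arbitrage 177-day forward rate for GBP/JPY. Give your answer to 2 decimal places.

136.48

F = S·e^((r_JPY − r_GBP)T) = 141.38 · e^((0.0152 − 0.0880) × 177/365)
= 141.38 · e^-0.035303 = 141.38 × 0.965313
F = 136.48 JPY per GBP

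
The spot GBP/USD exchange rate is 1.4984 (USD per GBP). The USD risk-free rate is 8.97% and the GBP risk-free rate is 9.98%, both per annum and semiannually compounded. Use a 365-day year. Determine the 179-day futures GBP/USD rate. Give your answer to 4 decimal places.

1.4913

By covered interest parity, F = S · (1+r_USD/2)^(2T) / (1+r_GBP/2)^(2T)
= 1.4984 × 1.043971 / 1.048920 = 1.4984 × 0.995282
F = 1.4913 USD per GBP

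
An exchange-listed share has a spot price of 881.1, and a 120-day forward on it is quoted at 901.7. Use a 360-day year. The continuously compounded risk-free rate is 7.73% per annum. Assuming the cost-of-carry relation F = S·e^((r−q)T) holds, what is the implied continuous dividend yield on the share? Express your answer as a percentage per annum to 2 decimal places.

From F = S·e^((r−q)T): (r − q) = ln(F/S)/T
ln(901.7/881.1) = ln(1.023380) = 0.023111
(r − q) = 0.023111 / (120/360) = 0.069333
q = r − ln(F/S)/T = 0.0773 − 0.069333 = 0.007967
q = 0.80%

0.80%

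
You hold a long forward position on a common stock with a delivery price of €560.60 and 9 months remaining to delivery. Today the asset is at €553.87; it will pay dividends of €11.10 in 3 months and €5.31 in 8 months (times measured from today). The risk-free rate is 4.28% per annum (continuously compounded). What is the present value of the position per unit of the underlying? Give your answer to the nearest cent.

PV(remaining dividends) I = 11.10·e^(−0.0428·3/12) + 5.31·e^(−0.0428·8/12) = 16.1425
Current forward F = (S − I)·e^(rT) = (553.87 − 16.1425)·e^(0.0428·9/12) = 537.7275 × 1.032621 = 555.2687
Value (long) = (F − K)·e^(−rT) = (555.2687 − 560.60) × 0.968410 = -5.1629
Value = -€5.16

-€5.16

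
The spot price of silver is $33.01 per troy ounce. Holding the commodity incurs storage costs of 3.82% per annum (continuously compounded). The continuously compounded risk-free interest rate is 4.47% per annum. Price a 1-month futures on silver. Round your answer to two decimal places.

Net carry = r + u − y = 0.0447 + 0.0382 − 0.0000 = 0.0829
F = S·e^((r+u−y)T) = 33.01 · e^(0.0829 × 1/12) = 33.01 · e^0.006908
= 33.01 × 1.006932 = $33.24 per troy ounce

$33.24 per troy ounce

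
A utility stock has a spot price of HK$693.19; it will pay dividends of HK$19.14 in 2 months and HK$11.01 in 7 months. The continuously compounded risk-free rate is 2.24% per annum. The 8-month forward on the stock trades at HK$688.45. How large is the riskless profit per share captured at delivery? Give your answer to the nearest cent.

PV(dividends) I = 19.14·e^(−0.0224·2/12) + 11.01·e^(−0.0224·7/12) = 29.9357
Fair forward F* = (S − I)·e^(rT) = (693.19 − 29.9357)·e^0.014933 = 663.2543 × 1.015045 = 673.2330
Market HK$688.45 > fair 673.2330: forward overpriced → cash-and-carry (borrow at r, buy the stock and collect the dividends, short the forward).
Profit at T = |F_mkt − F*| = |688.45 − 673.2330| = HK$15.22 per share

HK$15.22 per share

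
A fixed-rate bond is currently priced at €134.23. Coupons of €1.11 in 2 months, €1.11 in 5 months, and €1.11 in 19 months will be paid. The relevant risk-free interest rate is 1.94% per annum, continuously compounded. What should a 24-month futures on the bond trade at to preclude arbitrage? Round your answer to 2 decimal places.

€136.13

PV(coupons) I = 1.11·e^(−0.0194·2/12) + 1.11·e^(−0.0194·5/12) + 1.11·e^(−0.0194·19/12)
I = 1.1064 + 1.1011 + 1.0764 = 3.2839
F = (S − I)·e^(rT) = (134.23 − 3.2839) · e^(0.0194·24/12)
= 130.9461 · e^0.038800 = 130.9461 × 1.039563 = €136.13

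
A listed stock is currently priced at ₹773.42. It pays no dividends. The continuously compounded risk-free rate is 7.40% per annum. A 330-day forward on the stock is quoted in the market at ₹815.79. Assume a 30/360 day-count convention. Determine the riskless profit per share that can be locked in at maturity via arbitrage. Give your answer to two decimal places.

Fair forward: F* = S·e^(carry·T), with carry = r = 0.0740
F* = 773.42 · e^(0.0740 × 330/360) = 773.42 · e^0.067833 = 773.42 × 1.070187 = ₹827.7040
Market ₹815.79 < fair ₹827.7040: forward underpriced → reverse cash-and-carry (short spot, go long the forward).
At maturity, profit = |F_mkt − F*| = |815.79 − 827.7040| = ₹11.91 per share

₹11.91 per share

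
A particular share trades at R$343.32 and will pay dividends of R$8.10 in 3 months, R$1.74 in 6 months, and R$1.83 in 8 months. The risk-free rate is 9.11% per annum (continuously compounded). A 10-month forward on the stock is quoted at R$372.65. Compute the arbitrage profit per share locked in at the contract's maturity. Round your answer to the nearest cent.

R$14.45 per share

PV(dividends) I = 8.10·e^(−0.0911·3/12) + 1.74·e^(−0.0911·6/12) + 1.83·e^(−0.0911·8/12) = 11.3023
Fair forward F* = (S − I)·e^(rT) = (343.32 − 11.3023)·e^0.075917 = 332.0177 × 1.078873 = 358.2049
Market R$372.65 > fair 358.2049: forward overpriced → cash-and-carry (borrow at r, buy the stock and collect the dividends, short the forward).
Profit at T = |F_mkt − F*| = |372.65 − 358.2049| = R$14.45 per share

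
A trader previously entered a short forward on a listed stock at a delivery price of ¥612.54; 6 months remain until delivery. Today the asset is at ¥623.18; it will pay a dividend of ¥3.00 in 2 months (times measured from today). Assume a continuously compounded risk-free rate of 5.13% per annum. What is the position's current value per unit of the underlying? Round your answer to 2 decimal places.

-¥23.18

PV(remaining dividends) I = 3.00·e^(−0.0513·2/12) = 2.9745
Current forward F = (S − I)·e^(rT) = (623.18 − 2.9745)·e^(0.0513·6/12) = 620.2055 × 1.025982 = 636.3197
Value (long) = (F − K)·e^(−rT) = (636.3197 − 612.54) × 0.974676 = 23.1775
Short position value = −(long value) = -¥23.18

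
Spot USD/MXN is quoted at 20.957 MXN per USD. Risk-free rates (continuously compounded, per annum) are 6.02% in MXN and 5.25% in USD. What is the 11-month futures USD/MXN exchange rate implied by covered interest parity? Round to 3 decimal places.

21.105

F = S·e^((r_MXN − r_USD)T) = 20.957 · e^((0.0602 − 0.0525) × 11/12)
= 20.957 · e^0.007058 = 20.957 × 1.007083
F = 21.105 MXN per USD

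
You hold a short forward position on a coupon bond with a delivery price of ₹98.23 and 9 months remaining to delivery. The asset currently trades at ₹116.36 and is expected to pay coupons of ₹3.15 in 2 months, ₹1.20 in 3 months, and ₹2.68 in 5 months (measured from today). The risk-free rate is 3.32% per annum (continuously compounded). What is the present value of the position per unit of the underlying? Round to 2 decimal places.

-₹13.58

PV(remaining coupons) I = 3.15·e^(−0.0332·2/12) + 1.20·e^(−0.0332·3/12) + 2.68·e^(−0.0332·5/12) = 6.9659
Current forward F = (S − I)·e^(rT) = (116.36 − 6.9659)·e^(0.0332·9/12) = 109.3941 × 1.025213 = 112.1523
Value (long) = (F − K)·e^(−rT) = (112.1523 − 98.23) × 0.975407 = 13.5799
Short position value = −(long value) = -₹13.58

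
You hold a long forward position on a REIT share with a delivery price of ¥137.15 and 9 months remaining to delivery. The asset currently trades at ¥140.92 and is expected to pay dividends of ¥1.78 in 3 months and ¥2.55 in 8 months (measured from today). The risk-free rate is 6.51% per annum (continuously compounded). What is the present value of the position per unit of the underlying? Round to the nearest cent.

PV(remaining dividends) I = 1.78·e^(−0.0651·3/12) + 2.55·e^(−0.0651·8/12) = 4.1930
Current forward F = (S − I)·e^(rT) = (140.92 − 4.1930)·e^(0.0651·9/12) = 136.7270 × 1.050037 = 143.5684
Value (long) = (F − K)·e^(−rT) = (143.5684 − 137.15) × 0.952348 = 6.1126
Value = ¥6.11

¥6.11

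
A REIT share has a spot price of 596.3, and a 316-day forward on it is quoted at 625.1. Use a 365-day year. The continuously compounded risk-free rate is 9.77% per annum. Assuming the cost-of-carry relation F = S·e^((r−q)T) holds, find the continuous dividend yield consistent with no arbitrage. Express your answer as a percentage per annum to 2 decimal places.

From F = S·e^((r−q)T): (r − q) = ln(F/S)/T
ln(625.1/596.3) = ln(1.048298) = 0.047168
(r − q) = 0.047168 / (316/365) = 0.054482
q = r − ln(F/S)/T = 0.0977 − 0.054482 = 0.043218
q = 4.32%

4.32%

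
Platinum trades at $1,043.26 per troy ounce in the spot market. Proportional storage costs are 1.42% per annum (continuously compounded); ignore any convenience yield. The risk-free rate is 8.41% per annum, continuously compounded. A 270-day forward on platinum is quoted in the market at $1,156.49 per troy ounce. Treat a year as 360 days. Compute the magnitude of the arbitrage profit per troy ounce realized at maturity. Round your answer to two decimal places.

$33.41 per troy ounce

Fair forward: F* = S·e^(carry·T), with carry = (r + u) = 0.0841 + 0.0142 = 0.0983
F* = 1043.26 · e^(0.0983 × 270/360) = 1043.26 · e^0.07372500 = 1043.26 × 1.07651072 = $1123.0806
Market $1156.49 > fair $1123.0806: forward overpriced → cash-and-carry (buy spot, short the forward).
At maturity, profit = |F_mkt − F*| = |1156.49 − 1123.0806| = $33.41 per troy ounce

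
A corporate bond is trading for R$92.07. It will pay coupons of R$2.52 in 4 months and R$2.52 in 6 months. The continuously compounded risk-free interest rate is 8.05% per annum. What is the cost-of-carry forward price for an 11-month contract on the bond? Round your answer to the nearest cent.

PV(coupons) I = 2.52·e^(−0.0805·4/12) + 2.52·e^(−0.0805·6/12)
I = 2.4533 + 2.4206 = 4.8739
F = (S − I)·e^(rT) = (92.07 − 4.8739) · e^(0.0805·11/12)
= 87.1961 · e^0.073792 = 87.1961 × 1.076583 = R$93.87

R$93.87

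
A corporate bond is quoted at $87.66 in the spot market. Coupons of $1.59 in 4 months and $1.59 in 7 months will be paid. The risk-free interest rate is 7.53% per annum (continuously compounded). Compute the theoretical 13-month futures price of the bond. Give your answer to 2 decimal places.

$91.78

PV(coupons) I = 1.59·e^(−0.0753·4/12) + 1.59·e^(−0.0753·7/12)
I = 1.5506 + 1.5217 = 3.0723
F = (S − I)·e^(rT) = (87.66 − 3.0723) · e^(0.0753·13/12)
= 84.5877 · e^0.081575 = 84.5877 × 1.084995 = $91.78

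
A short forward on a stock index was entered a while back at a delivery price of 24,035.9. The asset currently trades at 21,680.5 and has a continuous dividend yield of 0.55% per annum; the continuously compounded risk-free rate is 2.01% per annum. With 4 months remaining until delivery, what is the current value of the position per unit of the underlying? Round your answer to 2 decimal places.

Current fair forward for the remaining 4 months: F = S·e^((r − q)·T), (r − q) = 0.0201 − 0.0055 = 0.0146
F = 21680.5 · e^(0.0146 × 4/12) = 21680.5 × 1.00487853 = 21786.2690
Value of long forward = (F − K)·e^(−rT) = (21786.2690 − 24035.9) · e^(−0.0201·4/12)
= -2249.6310 × 0.99332239 = -2234.61
Short position value = −(long value) = 2234.61

2234.61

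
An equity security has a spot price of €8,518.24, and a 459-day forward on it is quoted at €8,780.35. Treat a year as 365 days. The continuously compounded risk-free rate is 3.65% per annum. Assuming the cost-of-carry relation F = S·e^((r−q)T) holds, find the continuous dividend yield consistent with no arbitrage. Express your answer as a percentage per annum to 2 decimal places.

1.24%

From F = S·e^((r−q)T): (r − q) = ln(F/S)/T
ln(8780.35/8518.24) = ln(1.030770) = 0.030306
(r − q) = 0.030306 / (459/365) = 0.024100
q = r − ln(F/S)/T = 0.0365 − 0.024100 = 0.012400
q = 1.24%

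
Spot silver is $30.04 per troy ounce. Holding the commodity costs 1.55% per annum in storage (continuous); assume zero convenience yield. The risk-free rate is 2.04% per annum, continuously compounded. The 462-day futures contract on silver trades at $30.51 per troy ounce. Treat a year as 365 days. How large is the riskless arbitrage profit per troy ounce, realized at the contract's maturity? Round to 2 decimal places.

$0.93 per troy ounce

Fair futures: F* = S·e^(carry·T), with carry = (r + u) = 0.0204 + 0.0155 = 0.0359
F* = 30.04 · e^(0.0359 × 462/365) = 30.04 · e^0.045441 = 30.04 × 1.046489 = $31.4365
Market $30.51 < fair $31.4365: forward underpriced → reverse cash-and-carry (short spot, go long the forward).
At maturity, profit = |F_mkt − F*| = |30.51 − 31.4365| = $0.93 per troy ounce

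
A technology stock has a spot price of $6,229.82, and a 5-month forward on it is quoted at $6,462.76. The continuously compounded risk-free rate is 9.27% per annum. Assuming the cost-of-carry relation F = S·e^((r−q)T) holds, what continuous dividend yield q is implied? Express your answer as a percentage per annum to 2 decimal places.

From F = S·e^((r−q)T): (r − q) = ln(F/S)/T
ln(6462.76/6229.82) = ln(1.037391) = 0.036709
(r − q) = 0.036709 / (5/12) = 0.088102
q = r − ln(F/S)/T = 0.0927 − 0.088102 = 0.004598
q = 0.46%

0.46%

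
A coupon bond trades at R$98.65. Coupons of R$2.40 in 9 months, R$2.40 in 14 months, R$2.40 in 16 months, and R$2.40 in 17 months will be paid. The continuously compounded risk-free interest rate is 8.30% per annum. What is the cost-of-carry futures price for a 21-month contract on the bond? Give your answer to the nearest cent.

PV(coupons) I = 2.40·e^(−0.0830·9/12) + 2.40·e^(−0.0830·14/12) + 2.40·e^(−0.0830·16/12) + 2.40·e^(−0.0830·17/12)
I = 2.2552 + 2.1785 + 2.1486 + 2.1338 = 8.7161
F = (S − I)·e^(rT) = (98.65 − 8.7161) · e^(0.0830·21/12)
= 89.9339 · e^0.145250 = 89.9339 × 1.156329 = R$103.99

R$103.99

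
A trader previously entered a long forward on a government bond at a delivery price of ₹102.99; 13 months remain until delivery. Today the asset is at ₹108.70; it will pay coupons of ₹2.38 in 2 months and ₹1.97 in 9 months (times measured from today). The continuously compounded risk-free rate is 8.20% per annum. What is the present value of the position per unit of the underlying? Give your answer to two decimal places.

₹10.26

PV(remaining coupons) I = 2.38·e^(−0.0820·2/12) + 1.97·e^(−0.0820·9/12) = 4.2002
Current forward F = (S − I)·e^(rT) = (108.70 − 4.2002)·e^(0.0820·13/12) = 104.4998 × 1.092898 = 114.2076
Value (long) = (F − K)·e^(−rT) = (114.2076 − 102.99) × 0.914998 = 10.2641
Value = ₹10.26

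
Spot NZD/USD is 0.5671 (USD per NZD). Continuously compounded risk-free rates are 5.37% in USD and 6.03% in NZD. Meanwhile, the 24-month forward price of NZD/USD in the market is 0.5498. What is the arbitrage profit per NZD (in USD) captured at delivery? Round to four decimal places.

Fair forward: F* = S·e^(carry·T), with carry = (r_USD − r_NZD) = 0.0537 − 0.0603 = -0.0066
F* = 0.5671 · e^(-0.0066 × 24/12) = 0.5671 · e^-0.013200 = 0.5671 × 0.986887 = 0.5597
Market 0.5498 < fair 0.5597: forward underpriced → reverse cash-and-carry (short spot, go long the forward).
At maturity, profit = |F_mkt − F*| = |0.5498 − 0.5597| = 0.0099 per NZD (in USD)

0.0099 per NZD (in USD)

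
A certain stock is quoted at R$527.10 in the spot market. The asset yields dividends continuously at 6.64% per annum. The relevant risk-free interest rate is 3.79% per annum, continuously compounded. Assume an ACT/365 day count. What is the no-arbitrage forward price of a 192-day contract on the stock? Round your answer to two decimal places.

F = S·e^((r − q)T) = 527.10 · e^((0.0379 − 0.0664) × 192/365)
= 527.10 · e^-0.014992 = 527.10 × 0.985120
F = R$519.26

R$519.26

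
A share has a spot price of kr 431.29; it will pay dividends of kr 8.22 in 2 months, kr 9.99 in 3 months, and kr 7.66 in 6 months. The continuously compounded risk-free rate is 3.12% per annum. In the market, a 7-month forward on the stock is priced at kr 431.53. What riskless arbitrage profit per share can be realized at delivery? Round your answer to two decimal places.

PV(dividends) I = 8.22·e^(−0.0312·2/12) + 9.99·e^(−0.0312·3/12) + 7.66·e^(−0.0312·6/12) = 25.6312
Fair forward F* = (S − I)·e^(rT) = (431.29 − 25.6312)·e^0.018200 = 405.6588 × 1.018367 = 413.1095
Market kr 431.53 > fair 413.1095: forward overpriced → cash-and-carry (borrow at r, buy the stock and collect the dividends, short the forward).
Profit at T = |F_mkt − F*| = |431.53 − 413.1095| = kr 18.42 per share

kr 18.42 per share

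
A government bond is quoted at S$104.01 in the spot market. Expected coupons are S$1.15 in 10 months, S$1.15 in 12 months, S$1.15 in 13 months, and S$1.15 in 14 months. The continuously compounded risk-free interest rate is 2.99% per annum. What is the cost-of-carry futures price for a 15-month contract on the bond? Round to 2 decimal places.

PV(coupons) I = 1.15·e^(−0.0299·10/12) + 1.15·e^(−0.0299·12/12) + 1.15·e^(−0.0299·13/12) + 1.15·e^(−0.0299·14/12)
I = 1.1217 + 1.1161 + 1.1133 + 1.1106 = 4.4617
F = (S − I)·e^(rT) = (104.01 − 4.4617) · e^(0.0299·15/12)
= 99.5483 · e^0.037375 = 99.5483 × 1.038082 = S$103.34

S$103.34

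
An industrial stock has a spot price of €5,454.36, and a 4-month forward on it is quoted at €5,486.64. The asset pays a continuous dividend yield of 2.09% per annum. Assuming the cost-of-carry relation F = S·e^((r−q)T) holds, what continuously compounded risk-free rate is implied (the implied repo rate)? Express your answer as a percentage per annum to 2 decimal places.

From F = S·e^((r−q)T): (r − q) = ln(F/S)/T
ln(5486.64/5454.36) = ln(1.005918) = 0.005901
(r − q) = 0.005901 / (4/12) = 0.017703
r = ln(F/S)/T + q = 0.017703 + 0.0209 = 0.038603
r = 3.86%

3.86%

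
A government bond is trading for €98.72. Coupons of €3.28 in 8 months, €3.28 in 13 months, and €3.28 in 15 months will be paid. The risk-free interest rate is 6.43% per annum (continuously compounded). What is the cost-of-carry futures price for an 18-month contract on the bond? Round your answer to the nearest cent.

€98.55

PV(coupons) I = 3.28·e^(−0.0643·8/12) + 3.28·e^(−0.0643·13/12) + 3.28·e^(−0.0643·15/12)
I = 3.1424 + 3.0593 + 3.0267 = 9.2284
F = (S − I)·e^(rT) = (98.72 − 9.2284) · e^(0.0643·18/12)
= 89.4916 · e^0.096450 = 89.4916 × 1.101255 = €98.55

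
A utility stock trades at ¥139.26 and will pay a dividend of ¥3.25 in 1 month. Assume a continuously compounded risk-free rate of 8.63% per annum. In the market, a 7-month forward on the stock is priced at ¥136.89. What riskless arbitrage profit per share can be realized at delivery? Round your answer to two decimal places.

PV(dividends) I = 3.25·e^(−0.0863·1/12) = 3.2267
Fair forward F* = (S − I)·e^(rT) = (139.26 − 3.2267)·e^0.050342 = 136.0333 × 1.051631 = 143.0568
Market ¥136.89 < fair 143.0568: forward underpriced → reverse cash-and-carry (short the stock, invest proceeds at r, pay the dividends, go long the forward).
Profit at T = |F_mkt − F*| = |136.89 − 143.0568| = ¥6.17 per share

¥6.17 per share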